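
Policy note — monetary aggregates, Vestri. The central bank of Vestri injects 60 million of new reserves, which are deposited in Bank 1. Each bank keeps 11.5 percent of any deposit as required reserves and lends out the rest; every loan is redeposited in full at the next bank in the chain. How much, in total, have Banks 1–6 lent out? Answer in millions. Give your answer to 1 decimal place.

Bank i lends (1 − rr)^i of the original deposit: Bank 1 lends 60·0.8850 = 53.1000, Bank 2 lends 60·0.8850² = 46.9935, and so on.
Summing a geometric series: total = 60·[0.8850·(1 − 0.8850^6) / (1 − 0.8850)] ≈ 239.8907 million.

239.9 million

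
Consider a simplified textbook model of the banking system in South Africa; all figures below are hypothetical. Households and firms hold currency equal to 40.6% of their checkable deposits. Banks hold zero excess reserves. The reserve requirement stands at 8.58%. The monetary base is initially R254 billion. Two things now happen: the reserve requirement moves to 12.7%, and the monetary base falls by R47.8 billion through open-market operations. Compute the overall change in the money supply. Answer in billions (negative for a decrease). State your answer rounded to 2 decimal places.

Before: m₁ = (1 + 0.406) / (0.0858 + 0.406) ≈ 2.858886, MB₁ = 254, so M₁ = 2.858886 × 254 ≈ 726.157 billion.
After: m₂ = (1 + 0.406) / (0.127 + 0.406) ≈ 2.637899, MB₂ = 254 − 47.8 = 206.2, so M₂ = 2.637899 × 206.2 ≈ 543.9348 billion.
ΔM = M₂ − M₁ = 543.9348 − 726.157 = -182.2222 billion.

-182.22 billion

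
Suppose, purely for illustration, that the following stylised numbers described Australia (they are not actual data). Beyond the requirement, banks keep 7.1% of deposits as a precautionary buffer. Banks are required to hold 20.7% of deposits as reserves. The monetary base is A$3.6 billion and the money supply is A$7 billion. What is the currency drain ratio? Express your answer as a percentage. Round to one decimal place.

48.6%

Using m = M/MB = 7/3.6 ≈ 1.944444. From m = (1 + c)/(c + rr + e), rearranging gives 1 + c = m·(c + rr + e), so c·(1 − m) = m·(rr + e) − 1.
Hence c = [m·(rr + e) − 1]/(1 − m) = [1.944444 × (0.207 + 0.071) − 1] / (1 − 1.944444) ≈ 0.486471.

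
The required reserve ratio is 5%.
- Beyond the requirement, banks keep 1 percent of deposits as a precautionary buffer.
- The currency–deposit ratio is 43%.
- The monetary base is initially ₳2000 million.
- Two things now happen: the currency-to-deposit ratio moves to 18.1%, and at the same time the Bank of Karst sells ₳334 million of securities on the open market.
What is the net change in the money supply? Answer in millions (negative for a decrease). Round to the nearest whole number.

Before: m₁ = (1 + 0.43) / (0.05 + 0.01 + 0.43) ≈ 2.91837, MB₁ = 2000, so M₁ = 2.91837 × 2000 = 5836.74 million.
After: m₂ = (1 + 0.181) / (0.05 + 0.01 + 0.181) ≈ 4.90041, MB₂ = 2000 − 334 = 1666, so M₂ = 4.90041 × 1666 ≈ 8164.0831 million.
ΔM = M₂ − M₁ = 8164.0831 − 5836.74 = 2327.3431 million.

₳2327 million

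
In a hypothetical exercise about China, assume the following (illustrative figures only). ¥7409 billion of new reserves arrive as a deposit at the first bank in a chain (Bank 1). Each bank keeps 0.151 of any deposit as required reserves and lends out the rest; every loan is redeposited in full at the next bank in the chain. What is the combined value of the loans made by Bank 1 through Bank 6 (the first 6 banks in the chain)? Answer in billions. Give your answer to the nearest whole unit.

¥26057 billion

Bank i lends (1 − rr)^i of the original deposit: Bank 1 lends 7409·0.8490 = 6290.2410, Bank 2 lends 7409·0.8490² ≈ 5340.4146, and so on.
Summing a geometric series: total = 7409·[0.8490·(1 − 0.8490^6) / (1 − 0.8490)] ≈ 26056.7984 billion.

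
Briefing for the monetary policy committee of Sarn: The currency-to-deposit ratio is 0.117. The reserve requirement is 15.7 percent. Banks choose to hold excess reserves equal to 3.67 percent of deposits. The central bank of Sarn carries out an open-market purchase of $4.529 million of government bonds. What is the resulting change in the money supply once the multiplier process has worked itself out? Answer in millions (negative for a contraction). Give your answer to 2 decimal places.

$16.28 million

The money multiplier is m = (1 + c) / (rr + e + c) = (1 + 0.117) / (0.157 + 0.0367 + 0.117) ≈ 3.5951.
The purchase adds 4.529 million of base, so ΔM = m × ΔMB = 3.5951 × (+4.529) ≈ 16.2822 million.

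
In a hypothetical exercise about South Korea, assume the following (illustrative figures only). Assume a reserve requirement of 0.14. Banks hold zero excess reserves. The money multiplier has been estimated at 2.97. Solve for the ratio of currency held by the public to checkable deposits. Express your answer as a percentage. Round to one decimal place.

Using m = 2.97. From m = (1 + c)/(c + rr + e), rearranging gives 1 + c = m·(c + rr + e), so c·(1 − m) = m·(rr + e) − 1.
Hence c = [m·(rr + e) − 1]/(1 − m) = [2.97 × (0.14 + 0) − 1] / (1 − 2.97) ≈ 0.296548.

29.7%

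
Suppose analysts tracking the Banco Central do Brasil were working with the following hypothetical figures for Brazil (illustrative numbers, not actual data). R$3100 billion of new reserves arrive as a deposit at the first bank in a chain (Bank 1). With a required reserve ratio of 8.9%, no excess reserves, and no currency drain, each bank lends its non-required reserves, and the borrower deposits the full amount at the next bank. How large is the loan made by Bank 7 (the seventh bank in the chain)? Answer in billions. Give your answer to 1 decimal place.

R$1614.3 billion

Each bank lends a fraction (1 − rr) = 0.9110 of the deposit it receives, so Bank 7 receives 3100·0.9110^6 and lends 3100·0.9110^7 ≈ 1614.3226 billion.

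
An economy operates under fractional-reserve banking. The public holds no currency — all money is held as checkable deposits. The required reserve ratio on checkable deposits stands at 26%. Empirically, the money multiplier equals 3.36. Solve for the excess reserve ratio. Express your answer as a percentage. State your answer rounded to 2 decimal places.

Using m = 3.36. Since m = (1 + c)/(c + rr + e), the denominator satisfies c + rr + e = (1 + c)/m = (1 + 0) / 3.36 ≈ 0.297619.
With c = 0 and rr = 0.26, the excess reserve ratio is 0.297619 − 0 − 0.26 = 0.037619.

3.76%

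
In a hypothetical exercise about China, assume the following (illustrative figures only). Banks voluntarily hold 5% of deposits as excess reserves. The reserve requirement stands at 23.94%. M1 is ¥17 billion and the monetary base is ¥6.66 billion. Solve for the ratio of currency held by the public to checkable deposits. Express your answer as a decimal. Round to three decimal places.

0.168

Using m = M/MB = 17/6.66 ≈ 2.552553. From m = (1 + c)/(c + rr + e), rearranging gives 1 + c = m·(c + rr + e), so c·(1 − m) = m·(rr + e) − 1.
Hence c = [m·(rr + e) − 1]/(1 − m) = [2.552553 × (0.2394 + 0.05) − 1] / (1 − 2.552553) ≈ 0.168298.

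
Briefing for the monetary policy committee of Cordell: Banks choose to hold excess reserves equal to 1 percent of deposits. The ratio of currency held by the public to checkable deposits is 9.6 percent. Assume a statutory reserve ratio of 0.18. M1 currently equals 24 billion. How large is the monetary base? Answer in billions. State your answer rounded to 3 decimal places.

The money multiplier is m = (1 + c) / (rr + e + c) = (1 + 0.096) / (0.18 + 0.01 + 0.096) ≈ 3.832168.
MB = M / m = 24 / 3.832168 ≈ 6.2628 billion.

6.263 billion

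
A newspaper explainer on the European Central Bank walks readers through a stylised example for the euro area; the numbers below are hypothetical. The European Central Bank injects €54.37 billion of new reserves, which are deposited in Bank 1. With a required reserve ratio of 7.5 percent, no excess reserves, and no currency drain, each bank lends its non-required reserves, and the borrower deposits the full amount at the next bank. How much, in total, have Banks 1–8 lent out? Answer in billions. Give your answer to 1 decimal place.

Bank i lends (1 − rr)^i of the original deposit: Bank 1 lends 54.37·0.9250 ≈ 50.2923, Bank 2 lends 54.37·0.9250² ≈ 46.5203, and so on.
Summing a geometric series: total = 54.37·[0.9250·(1 − 0.9250^8) / (1 − 0.9250)] ≈ 311.1670 billion.

€311.2 billion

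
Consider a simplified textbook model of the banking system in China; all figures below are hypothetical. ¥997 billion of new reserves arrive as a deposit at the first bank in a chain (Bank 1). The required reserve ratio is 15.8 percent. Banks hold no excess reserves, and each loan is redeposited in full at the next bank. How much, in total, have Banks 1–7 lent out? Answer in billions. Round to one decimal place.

¥3719.0 billion

Bank i lends (1 − rr)^i of the original deposit: Bank 1 lends 997·0.8420 = 839.4740, Bank 2 lends 997·0.8420² ≈ 706.8371, and so on.
Summing a geometric series: total = 997·[0.8420·(1 − 0.8420^7) / (1 − 0.8420)] ≈ 3718.9560 billion.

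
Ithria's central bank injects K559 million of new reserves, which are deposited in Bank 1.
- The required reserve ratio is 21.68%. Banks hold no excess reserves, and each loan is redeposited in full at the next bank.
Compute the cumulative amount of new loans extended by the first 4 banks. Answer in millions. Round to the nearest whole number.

K1260 million

Bank i lends (1 − rr)^i of the original deposit: Bank 1 lends 559·0.7832 = 437.8088, Bank 2 lends 559·0.7832² ≈ 342.8919, and so on.
Summing a geometric series: total = 559·[0.7832·(1 − 0.7832^4) / (1 − 0.7832)] ≈ 1259.5842 million.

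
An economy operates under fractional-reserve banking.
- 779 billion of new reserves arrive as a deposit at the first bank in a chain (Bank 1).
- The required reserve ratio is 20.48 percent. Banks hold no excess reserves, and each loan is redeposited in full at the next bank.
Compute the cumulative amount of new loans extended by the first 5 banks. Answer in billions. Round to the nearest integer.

Bank i lends (1 − rr)^i of the original deposit: Bank 1 lends 779·0.7952 = 619.4608, Bank 2 lends 779·0.7952² ≈ 492.5952, and so on.
Summing a geometric series: total = 779·[0.7952·(1 − 0.7952^5) / (1 − 0.7952)] ≈ 2062.9531 billion.

2063 billion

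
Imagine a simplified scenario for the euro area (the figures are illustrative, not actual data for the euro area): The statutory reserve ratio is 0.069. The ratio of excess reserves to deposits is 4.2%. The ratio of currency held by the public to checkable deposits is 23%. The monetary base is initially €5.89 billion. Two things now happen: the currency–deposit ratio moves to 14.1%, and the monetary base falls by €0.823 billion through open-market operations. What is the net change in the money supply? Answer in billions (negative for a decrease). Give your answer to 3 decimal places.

€1.697 billion

Before: m₁ = (1 + 0.23) / (0.069 + 0.042 + 0.23) ≈ 3.60704, MB₁ = 5.89, so M₁ = 3.60704 × 5.89 ≈ 21.2455 billion.
After: m₂ = (1 + 0.141) / (0.069 + 0.042 + 0.141) ≈ 4.52778, MB₂ = 5.89 − 0.823 = 5.067, so M₂ = 4.52778 × 5.067 ≈ 22.9423 billion.
ΔM = M₂ − M₁ = 22.9423 − 21.2455 = 1.6968 billion.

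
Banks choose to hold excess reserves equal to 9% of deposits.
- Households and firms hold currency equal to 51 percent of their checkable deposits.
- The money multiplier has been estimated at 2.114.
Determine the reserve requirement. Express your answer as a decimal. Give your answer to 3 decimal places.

0.114

Using m = 2.114. Since m = (1 + c)/(c + rr + e), the denominator satisfies c + rr + e = (1 + c)/m = (1 + 0.51) / 2.114 ≈ 0.714286.
With c = 0.51 and e = 0.09, the reserve requirement is 0.714286 − 0.51 − 0.09 = 0.114286.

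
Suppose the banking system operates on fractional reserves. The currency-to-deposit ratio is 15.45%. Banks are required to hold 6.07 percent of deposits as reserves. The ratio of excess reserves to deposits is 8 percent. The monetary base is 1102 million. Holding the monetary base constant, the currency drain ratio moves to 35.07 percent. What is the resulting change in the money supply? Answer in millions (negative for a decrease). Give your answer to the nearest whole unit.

-1281 million

Initially m₁ = (1 + 0.1545) / (0.0607 + 0.08 + 0.1545) ≈ 3.91091, so M₁ = 3.91091 × 1102 ≈ 4309.8228 million.
After the change m₂ = (1 + 0.3507) / (0.0607 + 0.08 + 0.3507) ≈ 2.74868, so M₂ = 2.74868 × 1102 ≈ 3029.0454 million.
ΔM = M₂ − M₁ = 3029.0454 − 4309.8228 = -1280.7774 million.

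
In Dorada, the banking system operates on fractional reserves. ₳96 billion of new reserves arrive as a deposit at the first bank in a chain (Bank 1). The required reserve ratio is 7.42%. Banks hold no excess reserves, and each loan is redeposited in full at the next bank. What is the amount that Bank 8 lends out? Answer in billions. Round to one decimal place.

Each bank lends a fraction (1 − rr) = 0.9258 of the deposit it receives, so Bank 8 receives 96·0.9258^7 and lends 96·0.9258^8 ≈ 51.8094 billion.

₳51.8 billion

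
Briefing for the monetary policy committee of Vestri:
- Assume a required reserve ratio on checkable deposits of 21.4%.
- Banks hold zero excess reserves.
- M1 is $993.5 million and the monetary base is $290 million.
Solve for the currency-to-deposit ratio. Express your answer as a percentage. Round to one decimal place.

Using m = M/MB = 993.5/290 ≈ 3.425862. From m = (1 + c)/(c + rr + e), rearranging gives 1 + c = m·(c + rr + e), so c·(1 − m) = m·(rr + e) − 1.
Hence c = [m·(rr + e) − 1]/(1 − m) = [3.425862 × (0.214 + 0) − 1] / (1 − 3.425862) ≈ 0.110009.

11.0%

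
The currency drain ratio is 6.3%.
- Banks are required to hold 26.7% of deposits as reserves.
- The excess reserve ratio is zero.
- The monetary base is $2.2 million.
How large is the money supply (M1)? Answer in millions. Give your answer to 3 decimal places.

$7.087 million

The money multiplier is m = (1 + c) / (rr + c) = (1 + 0.063) / (0.267 + 0.063) ≈ 3.22121.
So M = m × MB = 3.22121 × 2.2 ≈ 7.0867 million.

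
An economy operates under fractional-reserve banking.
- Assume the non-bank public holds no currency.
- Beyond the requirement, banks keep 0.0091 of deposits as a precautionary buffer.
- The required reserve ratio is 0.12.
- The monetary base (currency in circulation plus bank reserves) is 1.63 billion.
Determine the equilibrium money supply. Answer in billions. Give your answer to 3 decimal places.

12.626 billion

The money multiplier is m = 1 / (rr + e) = 1 / (0.12 + 0.0091) ≈ 7.74593.
So M = m × MB = 7.74593 × 1.63 ≈ 12.6259 billion.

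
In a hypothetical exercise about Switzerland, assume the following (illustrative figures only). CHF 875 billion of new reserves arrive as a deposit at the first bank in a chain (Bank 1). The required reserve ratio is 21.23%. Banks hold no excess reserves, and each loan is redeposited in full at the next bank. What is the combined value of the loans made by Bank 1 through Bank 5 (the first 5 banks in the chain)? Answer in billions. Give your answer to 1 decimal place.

Bank i lends (1 − rr)^i of the original deposit: Bank 1 lends 875·0.7877 = 689.2375, Bank 2 lends 875·0.7877² ≈ 542.9124, and so on.
Summing a geometric series: total = 875·[0.7877·(1 − 0.7877^5) / (1 − 0.7877)] ≈ 2262.0093 billion.

CHF 2262.0 billion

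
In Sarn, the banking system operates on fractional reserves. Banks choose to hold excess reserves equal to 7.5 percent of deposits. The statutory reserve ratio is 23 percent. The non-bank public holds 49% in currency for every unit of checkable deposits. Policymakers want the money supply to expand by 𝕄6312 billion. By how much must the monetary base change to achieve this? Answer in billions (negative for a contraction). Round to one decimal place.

𝕄3367.8 billion

The money multiplier is m = (1 + c) / (rr + e + c) = (1 + 0.49) / (0.23 + 0.075 + 0.49) ≈ 1.874214.
ΔMB = ΔM / m = (+6312) / 1.874214 ≈ 3367.8118 billion.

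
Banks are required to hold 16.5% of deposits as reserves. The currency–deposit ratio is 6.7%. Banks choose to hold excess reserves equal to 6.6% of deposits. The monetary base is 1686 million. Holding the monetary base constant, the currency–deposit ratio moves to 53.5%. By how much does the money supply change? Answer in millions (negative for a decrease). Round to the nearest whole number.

Initially m₁ = (1 + 0.067) / (0.165 + 0.066 + 0.067) ≈ 3.58054, so M₁ = 3.58054 × 1686 ≈ 6036.7904 million.
After the change m₂ = (1 + 0.535) / (0.165 + 0.066 + 0.535) ≈ 2.00392, so M₂ = 2.00392 × 1686 ≈ 3378.6091 million.
ΔM = M₂ − M₁ = 3378.6091 − 6036.7904 = -2658.1813 million.

-2658 million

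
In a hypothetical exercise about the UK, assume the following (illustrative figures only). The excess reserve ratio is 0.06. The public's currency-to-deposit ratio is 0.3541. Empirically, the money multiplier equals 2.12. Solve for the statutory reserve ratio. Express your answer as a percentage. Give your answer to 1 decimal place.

22.5%

Using m = 2.12. Since m = (1 + c)/(c + rr + e), the denominator satisfies c + rr + e = (1 + c)/m = (1 + 0.3541) / 2.12 ≈ 0.638726.
With c = 0.3541 and e = 0.06, the statutory reserve ratio is 0.638726 − 0.3541 − 0.06 = 0.224626.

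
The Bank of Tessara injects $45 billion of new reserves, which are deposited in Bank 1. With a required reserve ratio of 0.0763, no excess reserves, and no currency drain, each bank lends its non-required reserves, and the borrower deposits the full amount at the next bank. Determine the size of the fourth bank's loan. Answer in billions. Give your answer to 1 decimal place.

Each bank lends a fraction (1 − rr) = 0.9237 of the deposit it receives, so Bank 4 receives 45·0.9237^3 and lends 45·0.9237^4 ≈ 32.7594 billion.

$32.8 billion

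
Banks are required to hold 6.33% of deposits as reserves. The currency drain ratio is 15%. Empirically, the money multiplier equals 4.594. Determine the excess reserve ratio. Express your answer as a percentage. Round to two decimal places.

3.70%

Using m = 4.594. Since m = (1 + c)/(c + rr + e), the denominator satisfies c + rr + e = (1 + c)/m = (1 + 0.15) / 4.594 ≈ 0.250327.
With c = 0.15 and rr = 0.0633, the excess reserve ratio is 0.250327 − 0.15 − 0.0633 = 0.037027.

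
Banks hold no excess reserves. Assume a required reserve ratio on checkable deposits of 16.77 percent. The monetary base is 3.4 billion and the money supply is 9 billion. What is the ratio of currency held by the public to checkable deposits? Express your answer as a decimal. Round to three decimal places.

Using m = M/MB = 9/3.4 ≈ 2.647059. From m = (1 + c)/(c + rr + e), rearranging gives 1 + c = m·(c + rr + e), so c·(1 − m) = m·(rr + e) − 1.
Hence c = [m·(rr + e) − 1]/(1 − m) = [2.647059 × (0.1677 + 0) − 1] / (1 − 2.647059) ≈ 0.337625.

0.338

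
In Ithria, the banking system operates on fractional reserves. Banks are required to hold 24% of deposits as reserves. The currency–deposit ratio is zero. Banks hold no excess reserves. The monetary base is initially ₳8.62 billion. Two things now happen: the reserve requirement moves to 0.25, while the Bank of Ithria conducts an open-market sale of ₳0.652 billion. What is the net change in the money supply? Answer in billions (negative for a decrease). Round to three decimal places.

Before: m₁ = 1 / (0.24) ≈ 4.16667, MB₁ = 8.62, so M₁ = 4.16667 × 8.62 ≈ 35.9167 billion.
After: m₂ = 1 / (0.25) = 4, MB₂ = 8.62 − 0.652 = 7.968, so M₂ = 4 × 7.968 = 31.872 billion.
ΔM = M₂ − M₁ = 31.872 − 35.9167 = -4.0447 billion.

-4.045 billion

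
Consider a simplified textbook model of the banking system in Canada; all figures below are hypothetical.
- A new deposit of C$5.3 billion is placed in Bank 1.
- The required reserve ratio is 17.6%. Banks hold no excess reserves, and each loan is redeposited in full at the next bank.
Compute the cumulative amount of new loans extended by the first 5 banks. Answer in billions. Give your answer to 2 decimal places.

C$15.39 billion

Bank i lends (1 − rr)^i of the original deposit: Bank 1 lends 5.3·0.8240 = 4.3672, Bank 2 lends 5.3·0.8240² ≈ 3.5986, and so on.
Summing a geometric series: total = 5.3·[0.8240·(1 − 0.8240^5) / (1 − 0.8240)] ≈ 15.3877 billion.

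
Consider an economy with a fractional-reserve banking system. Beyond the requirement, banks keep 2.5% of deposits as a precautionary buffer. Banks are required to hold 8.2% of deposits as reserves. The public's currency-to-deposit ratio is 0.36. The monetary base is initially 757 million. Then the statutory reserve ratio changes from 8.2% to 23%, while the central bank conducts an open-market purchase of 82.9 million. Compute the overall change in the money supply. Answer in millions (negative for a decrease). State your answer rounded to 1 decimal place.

Before: m₁ = (1 + 0.36) / (0.082 + 0.025 + 0.36) ≈ 2.91221, MB₁ = 757, so M₁ = 2.91221 × 757 ≈ 2204.543 million.
After: m₂ = (1 + 0.36) / (0.23 + 0.025 + 0.36) ≈ 2.21138, MB₂ = 757 + 82.9 = 839.9, so M₂ = 2.21138 × 839.9 ≈ 1857.3381 million.
ΔM = M₂ − M₁ = 1857.3381 − 2204.543 = -347.2049 million.

-347.2 million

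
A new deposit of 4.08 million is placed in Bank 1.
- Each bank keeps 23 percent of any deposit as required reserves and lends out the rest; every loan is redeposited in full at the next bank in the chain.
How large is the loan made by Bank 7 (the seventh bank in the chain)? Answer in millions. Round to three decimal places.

0.655 million

Each bank lends a fraction (1 − rr) = 0.7700 of the deposit it receives, so Bank 7 receives 4.08·0.7700^6 and lends 4.08·0.7700^7 ≈ 0.6548 million.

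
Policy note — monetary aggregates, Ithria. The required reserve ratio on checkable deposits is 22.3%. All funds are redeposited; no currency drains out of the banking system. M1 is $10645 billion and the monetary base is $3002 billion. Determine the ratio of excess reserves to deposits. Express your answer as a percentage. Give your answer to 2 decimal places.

Using m = M/MB = 10645/3002 ≈ 3.545969. Since m = (1 + c)/(c + rr + e), the denominator satisfies c + rr + e = (1 + c)/m = (1 + 0) / 3.545969 ≈ 0.282010.
With c = 0 and rr = 0.223, the ratio of excess reserves to deposits is 0.282010 − 0 − 0.223 = 0.05901.

5.90%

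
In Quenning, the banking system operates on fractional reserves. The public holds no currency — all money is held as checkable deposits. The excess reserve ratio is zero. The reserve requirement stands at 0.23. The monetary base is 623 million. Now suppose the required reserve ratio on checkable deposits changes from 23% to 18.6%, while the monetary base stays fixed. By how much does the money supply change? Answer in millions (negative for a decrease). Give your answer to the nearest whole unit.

641 million

Initially m₁ = 1 / (0.23) ≈ 4.3478, so M₁ = 4.3478 × 623 = 2708.6794 million.
After the change m₂ = 1 / (0.186) ≈ 5.3763, so M₂ = 5.3763 × 623 = 3349.4349 million.
ΔM = M₂ − M₁ = 3349.4349 − 2708.6794 = 640.7555 million.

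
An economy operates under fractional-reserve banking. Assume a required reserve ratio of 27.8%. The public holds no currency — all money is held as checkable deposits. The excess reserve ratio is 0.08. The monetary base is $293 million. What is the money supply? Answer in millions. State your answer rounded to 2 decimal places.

$818.44 million

The money multiplier is m = 1 / (rr + e) = 1 / (0.278 + 0.08) ≈ 2.793296.
So M = m × MB = 2.793296 × 293 ≈ 818.4357 million.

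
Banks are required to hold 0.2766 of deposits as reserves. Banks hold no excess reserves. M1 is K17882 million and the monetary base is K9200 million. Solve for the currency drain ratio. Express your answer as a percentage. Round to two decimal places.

Using m = M/MB = 17882/9200 ≈ 1.943696. From m = (1 + c)/(c + rr + e), rearranging gives 1 + c = m·(c + rr + e), so c·(1 − m) = m·(rr + e) − 1.
Hence c = [m·(rr + e) − 1]/(1 − m) = [1.943696 × (0.2766 + 0) − 1] / (1 − 1.943696) ≈ 0.489960.

49.00%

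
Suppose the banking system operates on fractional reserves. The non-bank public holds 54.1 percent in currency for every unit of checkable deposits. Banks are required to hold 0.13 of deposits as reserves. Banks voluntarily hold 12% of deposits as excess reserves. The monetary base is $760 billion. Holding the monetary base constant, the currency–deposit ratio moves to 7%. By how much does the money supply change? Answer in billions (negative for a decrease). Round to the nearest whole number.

$1061 billion

Initially m₁ = (1 + 0.541) / (0.13 + 0.12 + 0.541) ≈ 1.9482, so M₁ = 1.9482 × 760 = 1480.632 billion.
After the change m₂ = (1 + 0.07) / (0.13 + 0.12 + 0.07) ≈ 3.3438, so M₂ = 3.3438 × 760 = 2541.288 billion.
ΔM = M₂ − M₁ = 2541.288 − 1480.632 = 1060.656 billion.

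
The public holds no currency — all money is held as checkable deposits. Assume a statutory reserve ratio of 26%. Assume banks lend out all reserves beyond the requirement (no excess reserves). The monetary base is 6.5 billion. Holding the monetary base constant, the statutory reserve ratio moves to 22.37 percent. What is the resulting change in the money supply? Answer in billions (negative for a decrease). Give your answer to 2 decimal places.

4.06 billion

Initially m₁ = 1 / (0.26) ≈ 3.8462, so M₁ = 3.8462 × 6.5 = 25.0003 billion.
After the change m₂ = 1 / (0.2237) ≈ 4.4703, so M₂ = 4.4703 × 6.5 ≈ 29.057 billion.
ΔM = M₂ − M₁ = 29.057 − 25.0003 = 4.0567 billion.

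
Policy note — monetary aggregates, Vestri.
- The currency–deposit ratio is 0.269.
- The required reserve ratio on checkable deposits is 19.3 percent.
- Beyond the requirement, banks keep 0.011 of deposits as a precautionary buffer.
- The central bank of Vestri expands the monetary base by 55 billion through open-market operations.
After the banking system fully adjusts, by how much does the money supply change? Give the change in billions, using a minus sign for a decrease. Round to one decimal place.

The money multiplier is m = (1 + c) / (rr + e + c) = (1 + 0.269) / (0.193 + 0.011 + 0.269) ≈ 2.6829.
The purchase adds 55 billion of base, so ΔM = m × ΔMB = 2.6829 × (+55) = 147.5595 billion.

147.6 billion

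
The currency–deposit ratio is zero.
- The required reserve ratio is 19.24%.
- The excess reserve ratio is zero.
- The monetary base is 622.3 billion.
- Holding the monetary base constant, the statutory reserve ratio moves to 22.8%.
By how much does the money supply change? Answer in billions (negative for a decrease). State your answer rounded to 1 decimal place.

-505.0 billion

Initially m₁ = 1 / (0.1924) ≈ 5.19751, so M₁ = 5.19751 × 622.3 ≈ 3234.4105 billion.
After the change m₂ = 1 / (0.228) ≈ 4.38596, so M₂ = 4.38596 × 622.3 ≈ 2729.3829 billion.
ΔM = M₂ − M₁ = 2729.3829 − 3234.4105 = -505.0276 billion.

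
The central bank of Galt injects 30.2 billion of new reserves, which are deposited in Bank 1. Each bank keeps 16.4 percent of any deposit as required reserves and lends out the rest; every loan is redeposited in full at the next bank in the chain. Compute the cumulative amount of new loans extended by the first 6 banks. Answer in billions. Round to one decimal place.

Bank i lends (1 − rr)^i of the original deposit: Bank 1 lends 30.2·0.8360 = 25.2472, Bank 2 lends 30.2·0.8360² ≈ 21.1067, and so on.
Summing a geometric series: total = 30.2·[0.8360·(1 − 0.8360^6) / (1 − 0.8360)] ≈ 101.3922 billion.

101.4 billion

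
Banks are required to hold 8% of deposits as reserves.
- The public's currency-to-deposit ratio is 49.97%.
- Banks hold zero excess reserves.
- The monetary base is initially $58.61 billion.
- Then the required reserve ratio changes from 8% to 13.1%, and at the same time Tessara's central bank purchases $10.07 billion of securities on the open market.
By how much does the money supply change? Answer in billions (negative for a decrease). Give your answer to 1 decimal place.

$11.7 billion

Before: m₁ = (1 + 0.4997) / (0.08 + 0.4997) ≈ 2.5870, MB₁ = 58.61, so M₁ = 2.5870 × 58.61 ≈ 151.6241 billion.
After: m₂ = (1 + 0.4997) / (0.131 + 0.4997) ≈ 2.3778, MB₂ = 58.61 + 10.07 = 68.68, so M₂ = 2.3778 × 68.68 ≈ 163.3073 billion.
ΔM = M₂ − M₁ = 163.3073 − 151.6241 = 11.6832 billion.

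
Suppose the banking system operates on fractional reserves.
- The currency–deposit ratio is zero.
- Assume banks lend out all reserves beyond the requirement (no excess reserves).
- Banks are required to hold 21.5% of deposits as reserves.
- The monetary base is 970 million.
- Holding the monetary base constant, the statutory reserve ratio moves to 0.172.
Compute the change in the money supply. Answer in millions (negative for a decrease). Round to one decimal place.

Initially m₁ = 1 / (0.215) ≈ 4.65116, so M₁ = 4.65116 × 970 = 4511.6252 million.
After the change m₂ = 1 / (0.172) ≈ 5.81395, so M₂ = 5.81395 × 970 = 5639.5315 million.
ΔM = M₂ − M₁ = 5639.5315 − 4511.6252 = 1127.9063 million.

1127.9 million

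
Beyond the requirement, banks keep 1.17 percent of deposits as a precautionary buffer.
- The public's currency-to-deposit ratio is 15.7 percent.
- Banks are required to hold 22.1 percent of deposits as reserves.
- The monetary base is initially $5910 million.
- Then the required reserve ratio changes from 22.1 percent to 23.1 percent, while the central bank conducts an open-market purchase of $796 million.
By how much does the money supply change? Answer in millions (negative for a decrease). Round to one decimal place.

Before: m₁ = (1 + 0.157) / (0.221 + 0.0117 + 0.157) ≈ 2.968950, MB₁ = 5910, so M₁ = 2.968950 × 5910 = 17546.4945 million.
After: m₂ = (1 + 0.157) / (0.231 + 0.0117 + 0.157) ≈ 2.894671, MB₂ = 5910 + 796 = 6706, so M₂ = 2.894671 × 6706 ≈ 19411.6637 million.
ΔM = M₂ − M₁ = 19411.6637 − 17546.4945 = 1865.1692 million.

$1865.2 million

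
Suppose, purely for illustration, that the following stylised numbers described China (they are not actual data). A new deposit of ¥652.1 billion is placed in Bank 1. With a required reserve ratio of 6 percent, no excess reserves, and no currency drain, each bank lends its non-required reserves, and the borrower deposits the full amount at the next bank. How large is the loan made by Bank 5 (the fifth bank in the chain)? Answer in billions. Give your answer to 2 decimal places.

Each bank lends a fraction (1 − rr) = 0.9400 of the deposit it receives, so Bank 5 receives 652.1·0.9400^4 and lends 652.1·0.9400^5 ≈ 478.5788 billion.

¥478.58 billion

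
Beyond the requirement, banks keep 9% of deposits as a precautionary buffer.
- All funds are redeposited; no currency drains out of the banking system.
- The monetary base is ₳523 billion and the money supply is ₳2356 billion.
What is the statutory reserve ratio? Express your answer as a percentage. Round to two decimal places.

13.20%

Using m = M/MB = 2356/523 ≈ 4.504780. Since m = (1 + c)/(c + rr + e), the denominator satisfies c + rr + e = (1 + c)/m = (1 + 0) / 4.504780 ≈ 0.221986.
With c = 0 and e = 0.09, the statutory reserve ratio is 0.221986 − 0 − 0.09 = 0.131986.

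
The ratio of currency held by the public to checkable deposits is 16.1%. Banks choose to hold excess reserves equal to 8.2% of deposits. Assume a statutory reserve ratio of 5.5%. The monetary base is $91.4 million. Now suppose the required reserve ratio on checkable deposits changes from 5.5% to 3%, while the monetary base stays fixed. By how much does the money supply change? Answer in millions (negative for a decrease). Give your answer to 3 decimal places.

Initially m₁ = (1 + 0.161) / (0.055 + 0.082 + 0.161) ≈ 3.895973, so M₁ = 3.895973 × 91.4 ≈ 356.0919 million.
After the change m₂ = (1 + 0.161) / (0.03 + 0.082 + 0.161) ≈ 4.252747, so M₂ = 4.252747 × 91.4 ≈ 388.7011 million.
ΔM = M₂ − M₁ = 388.7011 − 356.0919 = 32.6092 million.

$32.609 million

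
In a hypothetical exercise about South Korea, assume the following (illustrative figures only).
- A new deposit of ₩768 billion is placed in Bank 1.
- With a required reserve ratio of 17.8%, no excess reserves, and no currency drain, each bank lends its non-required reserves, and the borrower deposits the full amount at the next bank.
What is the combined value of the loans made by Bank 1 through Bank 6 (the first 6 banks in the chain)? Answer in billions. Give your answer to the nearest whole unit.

₩2453 billion

Bank i lends (1 − rr)^i of the original deposit: Bank 1 lends 768·0.8220 = 631.2960, Bank 2 lends 768·0.8220² ≈ 518.9253, and so on.
Summing a geometric series: total = 768·[0.8220·(1 − 0.8220^6) / (1 − 0.8220)] ≈ 2452.5397 billion.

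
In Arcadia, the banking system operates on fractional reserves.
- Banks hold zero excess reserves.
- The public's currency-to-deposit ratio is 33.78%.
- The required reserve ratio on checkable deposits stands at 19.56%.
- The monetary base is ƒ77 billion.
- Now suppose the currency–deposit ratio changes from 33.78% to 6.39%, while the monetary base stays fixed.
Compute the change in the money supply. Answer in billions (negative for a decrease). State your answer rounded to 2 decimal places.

Initially m₁ = (1 + 0.3378) / (0.1956 + 0.3378) ≈ 2.50806, so M₁ = 2.50806 × 77 ≈ 193.1206 billion.
After the change m₂ = (1 + 0.0639) / (0.1956 + 0.0639) ≈ 4.09981, so M₂ = 4.09981 × 77 ≈ 315.6854 billion.
ΔM = M₂ − M₁ = 315.6854 − 193.1206 = 122.5648 billion.

ƒ122.56 billion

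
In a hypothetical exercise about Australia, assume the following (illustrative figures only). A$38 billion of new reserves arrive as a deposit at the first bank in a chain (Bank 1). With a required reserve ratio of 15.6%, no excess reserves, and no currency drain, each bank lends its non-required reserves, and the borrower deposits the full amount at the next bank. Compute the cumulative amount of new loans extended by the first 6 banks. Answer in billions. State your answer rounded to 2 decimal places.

A$131.28 billion

Bank i lends (1 − rr)^i of the original deposit: Bank 1 lends 38·0.8440 = 32.0720, Bank 2 lends 38·0.8440² ≈ 27.0688, and so on.
Summing a geometric series: total = 38·[0.8440·(1 − 0.8440^6) / (1 − 0.8440)] ≈ 131.2782 billion.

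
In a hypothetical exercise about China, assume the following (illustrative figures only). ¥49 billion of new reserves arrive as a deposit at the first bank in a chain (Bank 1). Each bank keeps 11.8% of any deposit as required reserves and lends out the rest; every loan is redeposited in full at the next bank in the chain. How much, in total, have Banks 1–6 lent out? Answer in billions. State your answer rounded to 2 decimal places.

¥193.83 billion

Bank i lends (1 − rr)^i of the original deposit: Bank 1 lends 49·0.8820 = 43.2180, Bank 2 lends 49·0.8820² ≈ 38.1183, and so on.
Summing a geometric series: total = 49·[0.8820·(1 − 0.8820^6) / (1 − 0.8820)] ≈ 193.8316 billion.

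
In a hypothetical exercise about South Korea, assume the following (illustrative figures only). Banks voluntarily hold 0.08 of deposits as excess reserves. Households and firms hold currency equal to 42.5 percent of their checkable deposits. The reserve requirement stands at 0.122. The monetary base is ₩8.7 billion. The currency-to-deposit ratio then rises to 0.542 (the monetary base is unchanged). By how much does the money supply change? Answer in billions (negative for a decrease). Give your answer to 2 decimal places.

-1.74 billion

Initially m₁ = (1 + 0.425) / (0.122 + 0.08 + 0.425) ≈ 2.2727, so M₁ = 2.2727 × 8.7 ≈ 19.7725 billion.
After the change m₂ = (1 + 0.542) / (0.122 + 0.08 + 0.542) ≈ 2.0726, so M₂ = 2.0726 × 8.7 ≈ 18.0316 billion.
ΔM = M₂ − M₁ = 18.0316 − 19.7725 = -1.7409 billion.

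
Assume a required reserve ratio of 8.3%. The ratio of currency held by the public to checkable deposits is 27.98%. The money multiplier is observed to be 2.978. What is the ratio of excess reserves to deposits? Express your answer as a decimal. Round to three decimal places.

Using m = 2.978. Since m = (1 + c)/(c + rr + e), the denominator satisfies c + rr + e = (1 + c)/m = (1 + 0.2798) / 2.978 ≈ 0.429752.
With c = 0.2798 and rr = 0.083, the ratio of excess reserves to deposits is 0.429752 − 0.2798 − 0.083 = 0.066952.

0.067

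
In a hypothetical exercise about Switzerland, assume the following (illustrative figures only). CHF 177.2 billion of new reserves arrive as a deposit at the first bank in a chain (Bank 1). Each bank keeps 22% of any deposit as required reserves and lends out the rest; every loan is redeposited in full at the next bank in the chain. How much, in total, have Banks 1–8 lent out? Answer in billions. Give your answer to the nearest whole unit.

CHF 542 billion

Bank i lends (1 − rr)^i of the original deposit: Bank 1 lends 177.2·0.7800 = 138.2160, Bank 2 lends 177.2·0.7800² ≈ 107.8085, and so on.
Summing a geometric series: total = 177.2·[0.7800·(1 − 0.7800^8) / (1 − 0.7800)] ≈ 542.1765 billion.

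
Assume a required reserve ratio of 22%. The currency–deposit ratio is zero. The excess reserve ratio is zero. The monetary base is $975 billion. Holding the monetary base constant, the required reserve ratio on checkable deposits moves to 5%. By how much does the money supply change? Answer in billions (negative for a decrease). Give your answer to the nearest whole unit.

$15068 billion

Initially m₁ = 1 / (0.22) ≈ 4.5455, so M₁ = 4.5455 × 975 = 4431.8625 billion.
After the change m₂ = 1 / (0.05) = 20, so M₂ = 20 × 975 = 19500 billion.
ΔM = M₂ − M₁ = 19500 − 4431.8625 = 15068.1375 billion.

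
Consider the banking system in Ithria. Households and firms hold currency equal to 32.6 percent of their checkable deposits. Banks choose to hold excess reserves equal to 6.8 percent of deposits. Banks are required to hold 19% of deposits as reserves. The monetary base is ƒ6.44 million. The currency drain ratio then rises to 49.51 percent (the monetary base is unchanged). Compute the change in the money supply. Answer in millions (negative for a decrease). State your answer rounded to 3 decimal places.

-1.837 million

Initially m₁ = (1 + 0.326) / (0.19 + 0.068 + 0.326) ≈ 2.27055, so M₁ = 2.27055 × 6.44 ≈ 14.6223 million.
After the change m₂ = (1 + 0.4951) / (0.19 + 0.068 + 0.4951) ≈ 1.98526, so M₂ = 1.98526 × 6.44 ≈ 12.7851 million.
ΔM = M₂ − M₁ = 12.7851 − 14.6223 = -1.8372 million.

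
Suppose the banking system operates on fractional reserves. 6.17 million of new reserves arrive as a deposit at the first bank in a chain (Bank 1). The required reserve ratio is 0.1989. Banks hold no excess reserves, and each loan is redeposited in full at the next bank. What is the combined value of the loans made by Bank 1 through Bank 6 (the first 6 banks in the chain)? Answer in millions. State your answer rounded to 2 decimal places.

Bank i lends (1 − rr)^i of the original deposit: Bank 1 lends 6.17·0.8011 ≈ 4.9428, Bank 2 lends 6.17·0.8011² ≈ 3.9597, and so on.
Summing a geometric series: total = 6.17·[0.8011·(1 − 0.8011^6) / (1 − 0.8011)] ≈ 18.2822 million.

18.28 million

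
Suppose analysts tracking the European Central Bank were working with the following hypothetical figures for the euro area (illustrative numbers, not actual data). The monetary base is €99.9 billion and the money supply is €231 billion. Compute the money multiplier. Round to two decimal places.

2.31

The money multiplier is m = M / MB = 231 / 99.9 ≈ 2.31231.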